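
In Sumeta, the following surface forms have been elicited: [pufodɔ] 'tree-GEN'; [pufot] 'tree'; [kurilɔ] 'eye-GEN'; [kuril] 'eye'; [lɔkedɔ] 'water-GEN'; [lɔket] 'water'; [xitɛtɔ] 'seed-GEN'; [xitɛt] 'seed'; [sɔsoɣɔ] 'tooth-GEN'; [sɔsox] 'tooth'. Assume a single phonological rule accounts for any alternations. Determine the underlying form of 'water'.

The stem for 'water' ends in [d] in [lɔkedɔ] but [t] in [lɔket].
The stem 'seed' ([xitɛtɔ], [xitɛt]) shows [t] unchanged in both environments, so [t] cannot be basic with [d] derived before the GEN suffix.
The underlying segment must be /d/; voiced obstruents become voiceless word-finally, yielding [t] there.
Hence 'water' is /lɔked/ underlyingly.

/lɔked/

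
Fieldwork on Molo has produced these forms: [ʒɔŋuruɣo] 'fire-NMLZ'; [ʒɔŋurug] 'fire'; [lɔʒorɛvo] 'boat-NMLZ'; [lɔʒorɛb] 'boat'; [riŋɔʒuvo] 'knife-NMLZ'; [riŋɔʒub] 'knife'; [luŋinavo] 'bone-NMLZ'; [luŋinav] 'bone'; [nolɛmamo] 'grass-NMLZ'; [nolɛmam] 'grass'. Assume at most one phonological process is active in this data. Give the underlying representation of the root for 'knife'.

'knife' shows [v] ~ [b] at the end of the stem ([riŋɔʒuvo] vs [riŋɔʒub]).
But 'bone' keeps [v] in both environments ([luŋinavo], [luŋinav]), so there is no rule changing /v/ to [b] in isolation.
The underlying segment must be /b/; voiced stops become fricatives between vowels, yielding [v] there.

/riŋɔʒub/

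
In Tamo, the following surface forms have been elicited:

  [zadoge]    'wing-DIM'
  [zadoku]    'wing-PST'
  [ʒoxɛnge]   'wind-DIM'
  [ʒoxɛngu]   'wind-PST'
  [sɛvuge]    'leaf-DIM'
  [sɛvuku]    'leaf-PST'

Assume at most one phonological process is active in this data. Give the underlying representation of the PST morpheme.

/-ku/

The PST morpheme has two allomorphs, [-gu] and [-ku].
The DIM suffix, which begins with [g], is invariant after every stem; so [g] is not altered by any rule here.
The PST suffix is therefore /-ku/ underlyingly, with post-nasal voicing: voiceless stops become voiced after a nasal.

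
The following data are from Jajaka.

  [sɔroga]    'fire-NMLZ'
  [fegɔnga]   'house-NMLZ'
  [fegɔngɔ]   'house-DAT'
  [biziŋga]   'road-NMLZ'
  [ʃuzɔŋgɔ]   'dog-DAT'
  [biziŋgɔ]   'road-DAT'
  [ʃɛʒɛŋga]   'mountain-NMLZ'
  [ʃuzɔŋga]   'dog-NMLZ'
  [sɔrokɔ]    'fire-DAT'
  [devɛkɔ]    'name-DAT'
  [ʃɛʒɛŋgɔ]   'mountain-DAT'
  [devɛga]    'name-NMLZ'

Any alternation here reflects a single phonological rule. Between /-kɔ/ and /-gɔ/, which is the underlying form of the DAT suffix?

The DAT morpheme has two allomorphs, [-gɔ] and [-kɔ].
By contrast the NMLZ suffix keeps its initial [g] throughout — that segment must be underlying.
So the underlying form is /-kɔ/, and voiceless stops become voiced after a nasal.

/-kɔ/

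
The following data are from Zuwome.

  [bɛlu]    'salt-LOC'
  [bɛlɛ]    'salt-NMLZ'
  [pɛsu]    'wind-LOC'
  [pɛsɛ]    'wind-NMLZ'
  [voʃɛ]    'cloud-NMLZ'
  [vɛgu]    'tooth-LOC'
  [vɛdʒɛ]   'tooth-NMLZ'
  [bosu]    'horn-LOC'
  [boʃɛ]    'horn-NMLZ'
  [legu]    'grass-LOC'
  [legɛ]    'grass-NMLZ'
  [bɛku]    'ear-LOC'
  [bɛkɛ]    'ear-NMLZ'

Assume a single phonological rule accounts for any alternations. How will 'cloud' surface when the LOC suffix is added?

[vosu]

The stem for 'horn' ends in [s] in [bosu] but [ʃ] in [boʃɛ].
But 'wind' keeps [s] in both environments ([pɛsu], [pɛsɛ]), so there is no rule changing /s/ to [ʃ] before the NMLZ suffix.
So /ʃ/ is underlying, and a rule of depalatalization — palato-alveolar /dʒ/ and /ʃ/ become [g] and [s] when no front vowel follows — gives [s].
From [voʃɛ] the stem 'cloud' is /voʃ/; when no front vowel follows this yields [vosu].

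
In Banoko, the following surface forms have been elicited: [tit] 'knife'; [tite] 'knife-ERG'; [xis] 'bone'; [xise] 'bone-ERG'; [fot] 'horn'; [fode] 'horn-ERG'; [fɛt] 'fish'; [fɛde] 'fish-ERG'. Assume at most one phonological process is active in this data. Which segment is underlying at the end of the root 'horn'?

'horn' shows [t] ~ [d] at the end of the stem ([fot] vs [fode]).
If /t/ were underlying and a rule turned it into [d] before the ERG suffix, 'knife' would also alternate; but it has [t] in both [tit] and [tite].
The underlying segment must be /d/; voiced obstruents become voiceless word-finally, yielding [t] there.

/d/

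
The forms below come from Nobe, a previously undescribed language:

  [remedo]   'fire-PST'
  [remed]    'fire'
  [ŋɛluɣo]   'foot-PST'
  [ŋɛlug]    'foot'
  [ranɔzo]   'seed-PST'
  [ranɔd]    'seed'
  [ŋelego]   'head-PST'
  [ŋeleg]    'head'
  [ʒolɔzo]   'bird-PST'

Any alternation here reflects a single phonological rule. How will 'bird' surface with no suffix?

The stem for 'seed' ends in [z] in [ranɔzo] but [d] in [ranɔd].
The stem 'fire' ([remedo], [remed]) shows [d] unchanged in both environments, so [d] cannot be basic with [z] derived before the PST suffix.
The alternation reflects word-final hardening: voiced fricatives become stops word-finally. /z/ is underlying.
From [ʒolɔzo] the stem 'bird' is /ʒolɔz/; word-finally this yields [ʒolɔd].

[ʒolɔd]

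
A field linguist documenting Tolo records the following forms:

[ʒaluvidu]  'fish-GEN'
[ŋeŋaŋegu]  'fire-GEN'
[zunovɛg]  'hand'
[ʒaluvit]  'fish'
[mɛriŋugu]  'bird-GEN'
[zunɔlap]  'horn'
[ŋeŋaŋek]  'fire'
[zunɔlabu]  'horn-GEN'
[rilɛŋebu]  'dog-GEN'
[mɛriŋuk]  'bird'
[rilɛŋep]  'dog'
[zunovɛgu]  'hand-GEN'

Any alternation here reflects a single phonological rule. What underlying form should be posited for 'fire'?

/ŋeŋaŋek/

The stem for 'fire' ends in [g] in [ŋeŋaŋegu] but [k] in [ŋeŋaŋek].
The stem 'hand' ([zunovɛgu], [zunovɛg]) shows [g] unchanged in both environments, so [g] cannot be basic with [k] derived in isolation.
Therefore /k/ is basic and [g] is derived by intervocalic voicing (voiceless stops become voiced between vowels).
The underlying form of 'fire' is therefore /ŋeŋaŋek/.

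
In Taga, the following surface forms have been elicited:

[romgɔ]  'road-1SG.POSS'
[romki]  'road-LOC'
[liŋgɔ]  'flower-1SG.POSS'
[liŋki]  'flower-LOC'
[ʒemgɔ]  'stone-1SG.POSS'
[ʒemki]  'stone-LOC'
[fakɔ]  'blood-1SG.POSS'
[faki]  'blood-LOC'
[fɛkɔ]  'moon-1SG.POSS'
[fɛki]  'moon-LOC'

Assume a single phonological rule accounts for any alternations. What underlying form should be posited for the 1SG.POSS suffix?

The 1SG.POSS suffix surfaces as [-gɔ] and [-kɔ], depending on the final segment of the stem.
The LOC suffix, which begins with [k], is invariant after every stem; so [k] is not altered by any rule here.
The 1SG.POSS suffix is therefore /-gɔ/ underlyingly, with post-vocalic devoicing: voiced stops become voiceless after a vowel.

/-gɔ/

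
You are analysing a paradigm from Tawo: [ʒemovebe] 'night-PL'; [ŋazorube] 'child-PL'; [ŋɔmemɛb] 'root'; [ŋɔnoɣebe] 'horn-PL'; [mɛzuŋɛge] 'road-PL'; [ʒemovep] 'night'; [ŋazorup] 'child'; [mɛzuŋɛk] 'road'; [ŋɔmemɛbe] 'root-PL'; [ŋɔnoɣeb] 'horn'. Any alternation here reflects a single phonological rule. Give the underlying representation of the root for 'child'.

/ŋazorup/

In [ŋazorup] and [ŋazorube] the final segment of 'child' alternates: [p] ~ [b].
But 'horn' keeps [b] in both environments ([ŋɔnoɣeb], [ŋɔnoɣebe]), so there is no rule changing /b/ to [p] in isolation.
So /p/ is underlying, and a rule of intervocalic voicing — voiceless stops become voiced between vowels — gives [b].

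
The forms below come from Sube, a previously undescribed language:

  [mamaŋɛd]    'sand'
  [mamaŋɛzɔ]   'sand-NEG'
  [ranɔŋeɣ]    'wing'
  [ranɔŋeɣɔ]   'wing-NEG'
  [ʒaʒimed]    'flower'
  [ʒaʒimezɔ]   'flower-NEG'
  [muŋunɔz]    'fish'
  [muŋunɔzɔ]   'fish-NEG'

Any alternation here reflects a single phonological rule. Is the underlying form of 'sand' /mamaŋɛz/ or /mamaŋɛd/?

'sand' shows [d] ~ [z] at the end of the stem ([mamaŋɛd] vs [mamaŋɛzɔ]).
If /z/ were underlying and a rule turned it into [d] in isolation, 'fish' would also alternate; but it has [z] in both [muŋunɔz] and [muŋunɔzɔ].
The alternation reflects intervocalic spirantization: voiced stops become fricatives between vowels. /d/ is underlying.

/mamaŋɛd/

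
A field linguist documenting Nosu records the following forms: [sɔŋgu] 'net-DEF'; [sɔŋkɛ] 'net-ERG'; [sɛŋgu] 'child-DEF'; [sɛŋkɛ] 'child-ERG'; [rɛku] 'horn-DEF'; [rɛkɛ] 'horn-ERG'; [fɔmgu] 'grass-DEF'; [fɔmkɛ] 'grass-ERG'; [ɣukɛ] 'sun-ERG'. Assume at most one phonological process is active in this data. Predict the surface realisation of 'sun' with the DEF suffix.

The DEF suffix surfaces as [-gu] and [-ku], depending on the final segment of the stem.
By contrast the ERG suffix keeps its initial [k] throughout — that segment must be underlying.
So the underlying form is /-gu/, and voiced stops become voiceless after a vowel.
After 'sun', which ends in a vowel, the suffix surfaces as [-ku], giving [ɣuku].

[ɣuku]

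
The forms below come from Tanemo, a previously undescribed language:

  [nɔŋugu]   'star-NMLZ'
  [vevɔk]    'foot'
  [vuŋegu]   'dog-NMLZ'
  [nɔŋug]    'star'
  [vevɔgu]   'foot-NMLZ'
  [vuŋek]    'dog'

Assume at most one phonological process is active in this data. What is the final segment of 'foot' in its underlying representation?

The root 'foot' surfaces as [vevɔgu] and [vevɔk], with a stem-final [g] ~ [k] alternation.
Compare 'star', with invariant [g] in [nɔŋugu] and [nɔŋug]: an analysis with underlying /g/ and a rule producing [k] in isolation would wrongly predict alternation here too.
So /k/ is underlying, and a rule of intervocalic voicing — voiceless stops become voiced between vowels — gives [g].

/k/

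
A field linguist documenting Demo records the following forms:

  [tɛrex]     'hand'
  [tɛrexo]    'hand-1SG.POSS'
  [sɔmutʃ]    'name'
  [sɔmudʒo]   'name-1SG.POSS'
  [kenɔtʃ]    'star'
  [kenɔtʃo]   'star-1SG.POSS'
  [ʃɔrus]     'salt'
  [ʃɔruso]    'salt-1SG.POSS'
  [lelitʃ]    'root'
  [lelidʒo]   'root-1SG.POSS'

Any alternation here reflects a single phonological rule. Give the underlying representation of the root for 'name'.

/sɔmudʒ/

The stem for 'name' ends in [tʃ] in [sɔmutʃ] but [dʒ] in [sɔmudʒo].
The stem 'star' ([kenɔtʃ], [kenɔtʃo]) shows [tʃ] unchanged in both environments, so [tʃ] cannot be basic with [dʒ] derived before the 1SG.POSS suffix.
The underlying segment must be /dʒ/; voiced obstruents become voiceless word-finally, yielding [tʃ] there.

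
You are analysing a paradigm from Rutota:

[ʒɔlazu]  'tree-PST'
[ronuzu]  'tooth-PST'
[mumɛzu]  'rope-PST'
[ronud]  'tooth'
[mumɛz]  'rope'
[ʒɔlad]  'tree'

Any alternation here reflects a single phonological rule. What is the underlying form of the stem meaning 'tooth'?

'tooth' shows [z] ~ [d] at the end of the stem ([ronuzu] vs [ronud]).
If /z/ were underlying and a rule turned it into [d] in isolation, 'rope' would also alternate; but it has [z] in both [mumɛzu] and [mumɛz].
The underlying segment must be /d/; voiced stops become fricatives between vowels, yielding [z] there.

/ronud/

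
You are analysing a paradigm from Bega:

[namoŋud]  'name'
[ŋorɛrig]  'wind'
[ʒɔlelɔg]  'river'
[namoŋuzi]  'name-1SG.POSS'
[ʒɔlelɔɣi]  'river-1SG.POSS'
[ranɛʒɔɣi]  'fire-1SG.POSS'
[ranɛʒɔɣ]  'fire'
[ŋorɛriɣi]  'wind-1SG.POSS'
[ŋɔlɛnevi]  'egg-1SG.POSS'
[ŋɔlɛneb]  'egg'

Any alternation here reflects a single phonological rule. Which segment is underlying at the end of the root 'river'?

In [ʒɔlelɔg] and [ʒɔlelɔɣi] the final segment of 'river' alternates: [g] ~ [ɣ].
If /ɣ/ were underlying and a rule turned it into [g] in isolation, 'fire' would also alternate; but it has [ɣ] in both [ranɛʒɔɣ] and [ranɛʒɔɣi].
So /g/ is underlying, and a rule of intervocalic spirantization — voiced stops become fricatives between vowels — gives [ɣ].

/g/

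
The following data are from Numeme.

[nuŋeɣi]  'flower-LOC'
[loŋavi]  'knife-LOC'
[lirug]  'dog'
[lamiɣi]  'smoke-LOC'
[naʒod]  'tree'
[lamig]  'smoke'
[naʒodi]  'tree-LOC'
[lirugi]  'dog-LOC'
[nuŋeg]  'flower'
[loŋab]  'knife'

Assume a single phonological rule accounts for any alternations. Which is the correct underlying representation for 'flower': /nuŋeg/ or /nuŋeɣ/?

The root 'flower' surfaces as [nuŋeg] and [nuŋeɣi], with a stem-final [g] ~ [ɣ] alternation.
Compare 'dog', with invariant [g] in [lirug] and [lirugi]: an analysis with underlying /g/ and a rule producing [ɣ] before the LOC suffix would wrongly predict alternation here too.
The underlying segment must be /ɣ/; voiced fricatives become stops word-finally, yielding [g] there.

/nuŋeɣ/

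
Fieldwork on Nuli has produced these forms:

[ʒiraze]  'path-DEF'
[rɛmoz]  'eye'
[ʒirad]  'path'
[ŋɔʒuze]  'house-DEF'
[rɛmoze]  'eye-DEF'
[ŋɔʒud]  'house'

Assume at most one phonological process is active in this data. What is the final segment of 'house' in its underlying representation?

The stem for 'house' ends in [d] in [ŋɔʒud] but [z] in [ŋɔʒuze].
If /z/ were underlying and a rule turned it into [d] in isolation, 'eye' would also alternate; but it has [z] in both [rɛmoz] and [rɛmoze].
The alternation reflects intervocalic spirantization: voiced stops become fricatives between vowels. /d/ is underlying.

/d/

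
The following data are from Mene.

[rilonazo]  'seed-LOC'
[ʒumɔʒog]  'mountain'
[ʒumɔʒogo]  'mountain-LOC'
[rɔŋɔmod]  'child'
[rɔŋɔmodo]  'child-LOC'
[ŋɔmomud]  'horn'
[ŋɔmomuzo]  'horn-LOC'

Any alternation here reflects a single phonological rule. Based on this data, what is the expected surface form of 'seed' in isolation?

[rilonad]

The root 'horn' surfaces as [ŋɔmomud] and [ŋɔmomuzo], with a stem-final [d] ~ [z] alternation.
But 'child' keeps [d] in both environments ([rɔŋɔmod], [rɔŋɔmodo]), so there is no rule changing /d/ to [z] before the LOC suffix.
The underlying segment must be /z/; voiced fricatives become stops word-finally, yielding [d] there.
From [rilonazo] the stem 'seed' is /rilonaz/; word-finally this yields [rilonad].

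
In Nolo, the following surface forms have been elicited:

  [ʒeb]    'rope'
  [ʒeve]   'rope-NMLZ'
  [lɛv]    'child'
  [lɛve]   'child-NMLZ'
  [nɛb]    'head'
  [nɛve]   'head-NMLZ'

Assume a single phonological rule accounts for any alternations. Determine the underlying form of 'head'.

/nɛb/

The stem for 'head' ends in [b] in [nɛb] but [v] in [nɛve].
Compare 'child', with invariant [v] in [lɛv] and [lɛve]: an analysis with underlying /v/ and a rule producing [b] in isolation would wrongly predict alternation here too.
Therefore /b/ is basic and [v] is derived by intervocalic spirantization (voiced stops become fricatives between vowels).
The underlying form of 'head' is therefore /nɛb/.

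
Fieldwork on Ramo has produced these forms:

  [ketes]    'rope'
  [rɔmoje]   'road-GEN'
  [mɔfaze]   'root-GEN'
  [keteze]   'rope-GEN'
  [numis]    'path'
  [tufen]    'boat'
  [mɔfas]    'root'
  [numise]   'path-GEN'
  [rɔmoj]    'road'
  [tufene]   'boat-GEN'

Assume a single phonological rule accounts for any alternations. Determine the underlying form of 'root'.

/mɔfaz/

The stem for 'root' ends in [s] in [mɔfas] but [z] in [mɔfaze].
If /s/ were underlying and a rule turned it into [z] before the GEN suffix, 'path' would also alternate; but it has [s] in both [numis] and [numise].
The underlying segment must be /z/; voiced obstruents become voiceless word-finally, yielding [s] there.
Hence 'root' is /mɔfaz/ underlyingly.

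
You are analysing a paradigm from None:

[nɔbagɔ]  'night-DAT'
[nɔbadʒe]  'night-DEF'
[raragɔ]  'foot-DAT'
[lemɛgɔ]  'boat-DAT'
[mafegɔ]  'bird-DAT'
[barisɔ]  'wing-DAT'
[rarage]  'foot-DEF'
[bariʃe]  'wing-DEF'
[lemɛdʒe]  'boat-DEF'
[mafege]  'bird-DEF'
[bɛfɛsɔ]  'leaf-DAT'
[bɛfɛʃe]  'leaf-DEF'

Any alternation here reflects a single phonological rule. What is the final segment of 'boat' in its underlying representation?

The root 'boat' surfaces as [lemɛgɔ] and [lemɛdʒe], with a stem-final [g] ~ [dʒ] alternation.
Compare 'foot', with invariant [g] in [raragɔ] and [rarage]: an analysis with underlying /g/ and a rule producing [dʒ] before the DEF suffix would wrongly predict alternation here too.
The alternation reflects depalatalization: palato-alveolar /dʒ/ and /ʃ/ become [g] and [s] when no front vowel follows. /dʒ/ is underlying.

/dʒ/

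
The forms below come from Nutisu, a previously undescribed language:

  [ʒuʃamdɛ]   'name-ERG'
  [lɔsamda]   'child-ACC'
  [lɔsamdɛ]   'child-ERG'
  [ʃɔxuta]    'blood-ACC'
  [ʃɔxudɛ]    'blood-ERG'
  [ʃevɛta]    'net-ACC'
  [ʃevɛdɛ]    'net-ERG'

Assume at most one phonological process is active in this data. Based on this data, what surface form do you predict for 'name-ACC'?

The ACC suffix surfaces as [-da] and [-ta], depending on the final segment of the stem.
The ERG suffix, which begins with [d], is invariant after every stem; so [d] is not altered by any rule here.
So the underlying form is /-ta/, and voiceless stops become voiced after a nasal.
After 'name', which ends in a nasal, the suffix surfaces as [-da], giving [ʒuʃamda].

[ʒuʃamda]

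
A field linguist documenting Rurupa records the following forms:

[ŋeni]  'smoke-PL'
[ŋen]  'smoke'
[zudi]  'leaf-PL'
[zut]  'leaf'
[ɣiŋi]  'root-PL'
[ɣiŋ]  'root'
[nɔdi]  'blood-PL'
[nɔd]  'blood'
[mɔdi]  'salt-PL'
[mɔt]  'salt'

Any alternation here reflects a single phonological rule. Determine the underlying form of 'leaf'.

/zut/

The root 'leaf' surfaces as [zudi] and [zut], with a stem-final [d] ~ [t] alternation.
The stem 'blood' ([nɔdi], [nɔd]) shows [d] unchanged in both environments, so [d] cannot be basic with [t] derived in isolation.
The alternation reflects intervocalic voicing: voiceless stops become voiced between vowels. /t/ is underlying.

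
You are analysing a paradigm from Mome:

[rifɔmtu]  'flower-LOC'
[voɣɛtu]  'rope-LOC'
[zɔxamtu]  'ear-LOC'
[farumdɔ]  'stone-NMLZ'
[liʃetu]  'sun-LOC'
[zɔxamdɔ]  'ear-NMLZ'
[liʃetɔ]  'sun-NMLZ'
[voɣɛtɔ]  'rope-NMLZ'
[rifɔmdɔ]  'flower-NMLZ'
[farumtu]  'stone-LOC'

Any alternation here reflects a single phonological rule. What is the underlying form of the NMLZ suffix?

The NMLZ morpheme has two allomorphs, [-dɔ] and [-tɔ].
The LOC suffix, which begins with [t], is invariant after every stem; so [t] is not altered by any rule here.
So the underlying form is /-dɔ/, and voiced stops become voiceless after a vowel.

/-dɔ/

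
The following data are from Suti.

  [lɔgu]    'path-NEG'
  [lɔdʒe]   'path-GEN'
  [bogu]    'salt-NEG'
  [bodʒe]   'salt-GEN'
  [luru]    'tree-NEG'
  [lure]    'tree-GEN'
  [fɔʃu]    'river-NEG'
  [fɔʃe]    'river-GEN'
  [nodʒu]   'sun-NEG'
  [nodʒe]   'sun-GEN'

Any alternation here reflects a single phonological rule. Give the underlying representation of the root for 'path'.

/lɔg/

The root 'path' surfaces as [lɔgu] and [lɔdʒe], with a stem-final [g] ~ [dʒ] alternation.
If /dʒ/ were underlying and a rule turned it into [g] before the NEG suffix, 'sun' would also alternate; but it has [dʒ] in both [nodʒu] and [nodʒe].
Therefore /g/ is basic and [dʒ] is derived by palatalization before a front vowel (/g/ becomes palato-alveolar [dʒ] before a front vowel).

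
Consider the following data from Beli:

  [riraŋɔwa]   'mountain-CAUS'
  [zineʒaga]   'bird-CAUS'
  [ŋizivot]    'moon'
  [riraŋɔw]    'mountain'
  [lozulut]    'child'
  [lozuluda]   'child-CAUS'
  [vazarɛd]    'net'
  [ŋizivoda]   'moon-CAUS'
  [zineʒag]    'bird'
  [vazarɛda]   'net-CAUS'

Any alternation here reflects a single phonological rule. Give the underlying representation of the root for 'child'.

/lozulut/

The stem for 'child' ends in [d] in [lozuluda] but [t] in [lozulut].
The stem 'net' ([vazarɛda], [vazarɛd]) shows [d] unchanged in both environments, so [d] cannot be basic with [t] derived in isolation.
The alternation reflects intervocalic voicing: voiceless stops become voiced between vowels. /t/ is underlying.
So 'child' = /lozulut/.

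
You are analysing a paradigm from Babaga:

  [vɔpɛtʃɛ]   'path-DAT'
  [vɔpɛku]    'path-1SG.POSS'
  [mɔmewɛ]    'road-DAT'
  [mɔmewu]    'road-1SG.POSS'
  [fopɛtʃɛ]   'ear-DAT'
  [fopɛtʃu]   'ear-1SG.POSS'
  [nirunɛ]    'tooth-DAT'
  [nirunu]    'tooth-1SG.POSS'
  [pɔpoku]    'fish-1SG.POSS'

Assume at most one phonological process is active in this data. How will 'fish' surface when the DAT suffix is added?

[pɔpotʃɛ]

The root 'path' surfaces as [vɔpɛtʃɛ] and [vɔpɛku], with a stem-final [tʃ] ~ [k] alternation.
The stem 'ear' ([fopɛtʃɛ], [fopɛtʃu]) shows [tʃ] unchanged in both environments, so [tʃ] cannot be basic with [k] derived before the 1SG.POSS suffix.
The underlying segment must be /k/; /k/ becomes palato-alveolar [tʃ] before a front vowel, yielding [tʃ] there.
The one attested form of 'fish', [pɔpoku], shows underlying /pɔpok/. Applying the same rule before a front vowel gives [pɔpotʃɛ].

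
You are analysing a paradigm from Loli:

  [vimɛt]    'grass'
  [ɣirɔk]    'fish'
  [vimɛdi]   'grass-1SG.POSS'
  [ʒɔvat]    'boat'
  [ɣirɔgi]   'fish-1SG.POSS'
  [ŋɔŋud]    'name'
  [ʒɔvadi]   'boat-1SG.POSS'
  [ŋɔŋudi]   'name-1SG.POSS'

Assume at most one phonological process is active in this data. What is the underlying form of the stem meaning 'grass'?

/vimɛt/

In [vimɛdi] and [vimɛt] the final segment of 'grass' alternates: [d] ~ [t].
But 'name' keeps [d] in both environments ([ŋɔŋudi], [ŋɔŋud]), so there is no rule changing /d/ to [t] in isolation.
Therefore /t/ is basic and [d] is derived by intervocalic voicing (voiceless stops become voiced between vowels).
Hence 'grass' is /vimɛt/ underlyingly.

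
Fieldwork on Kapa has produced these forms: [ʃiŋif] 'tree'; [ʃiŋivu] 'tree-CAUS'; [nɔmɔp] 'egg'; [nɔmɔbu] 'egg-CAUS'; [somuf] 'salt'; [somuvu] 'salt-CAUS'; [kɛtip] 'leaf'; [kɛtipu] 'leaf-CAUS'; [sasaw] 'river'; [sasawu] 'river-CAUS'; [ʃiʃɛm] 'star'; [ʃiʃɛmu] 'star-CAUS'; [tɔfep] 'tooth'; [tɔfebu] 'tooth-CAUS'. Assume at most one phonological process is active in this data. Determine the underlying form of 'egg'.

'egg' shows [p] ~ [b] at the end of the stem ([nɔmɔp] vs [nɔmɔbu]).
If /p/ were underlying and a rule turned it into [b] before the CAUS suffix, 'leaf' would also alternate; but it has [p] in both [kɛtip] and [kɛtipu].
So /b/ is underlying, and a rule of word-final obstruent devoicing — voiced obstruents become voiceless word-finally — gives [p].

/nɔmɔb/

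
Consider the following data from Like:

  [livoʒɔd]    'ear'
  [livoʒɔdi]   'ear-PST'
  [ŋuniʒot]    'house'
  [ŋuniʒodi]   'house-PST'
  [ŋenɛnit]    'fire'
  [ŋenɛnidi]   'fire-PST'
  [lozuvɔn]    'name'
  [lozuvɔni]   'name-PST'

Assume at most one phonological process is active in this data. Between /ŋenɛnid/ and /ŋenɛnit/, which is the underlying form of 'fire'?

'fire' shows [t] ~ [d] at the end of the stem ([ŋenɛnit] vs [ŋenɛnidi]).
If /d/ were underlying and a rule turned it into [t] in isolation, 'ear' would also alternate; but it has [d] in both [livoʒɔd] and [livoʒɔdi].
Therefore /t/ is basic and [d] is derived by intervocalic voicing (voiceless stops become voiced between vowels).

/ŋenɛnit/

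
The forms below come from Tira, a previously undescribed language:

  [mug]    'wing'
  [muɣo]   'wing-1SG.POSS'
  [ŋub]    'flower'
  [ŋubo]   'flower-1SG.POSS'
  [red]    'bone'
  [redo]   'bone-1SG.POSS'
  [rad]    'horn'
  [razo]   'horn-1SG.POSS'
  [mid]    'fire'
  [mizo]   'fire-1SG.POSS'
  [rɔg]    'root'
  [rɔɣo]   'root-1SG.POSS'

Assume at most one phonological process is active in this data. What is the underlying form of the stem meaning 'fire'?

In [mid] and [mizo] the final segment of 'fire' alternates: [d] ~ [z].
The stem 'bone' ([red], [redo]) shows [d] unchanged in both environments, so [d] cannot be basic with [z] derived before the 1SG.POSS suffix.
Therefore /z/ is basic and [d] is derived by word-final hardening (voiced fricatives become stops word-finally).

/miz/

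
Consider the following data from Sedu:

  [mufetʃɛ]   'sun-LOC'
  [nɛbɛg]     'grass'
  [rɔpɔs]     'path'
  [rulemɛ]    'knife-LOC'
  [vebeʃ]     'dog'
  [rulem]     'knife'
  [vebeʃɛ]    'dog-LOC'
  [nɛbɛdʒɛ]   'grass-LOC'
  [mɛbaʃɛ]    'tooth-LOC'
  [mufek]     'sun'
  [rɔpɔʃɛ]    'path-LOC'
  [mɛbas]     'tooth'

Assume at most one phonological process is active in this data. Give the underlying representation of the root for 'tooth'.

/mɛbas/

In [mɛbas] and [mɛbaʃɛ] the final segment of 'tooth' alternates: [s] ~ [ʃ].
Compare 'dog', with invariant [ʃ] in [vebeʃ] and [vebeʃɛ]: an analysis with underlying /ʃ/ and a rule producing [s] in isolation would wrongly predict alternation here too.
The alternation reflects palatalization before a front vowel: /k/, /g/ and /s/ become palato-alveolar [tʃ], [dʒ] and [ʃ] before a front vowel. /s/ is underlying.
The underlying form of 'tooth' is therefore /mɛbas/.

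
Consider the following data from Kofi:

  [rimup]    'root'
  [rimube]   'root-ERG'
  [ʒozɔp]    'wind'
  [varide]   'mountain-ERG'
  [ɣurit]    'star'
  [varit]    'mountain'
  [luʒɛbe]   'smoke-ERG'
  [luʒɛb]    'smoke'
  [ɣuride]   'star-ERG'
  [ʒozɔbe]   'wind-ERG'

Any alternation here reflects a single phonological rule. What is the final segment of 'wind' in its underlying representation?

/p/

The root 'wind' surfaces as [ʒozɔbe] and [ʒozɔp], with a stem-final [b] ~ [p] alternation.
Compare 'smoke', with invariant [b] in [luʒɛbe] and [luʒɛb]: an analysis with underlying /b/ and a rule producing [p] in isolation would wrongly predict alternation here too.
The underlying segment must be /p/; voiceless stops become voiced between vowels, yielding [b] there.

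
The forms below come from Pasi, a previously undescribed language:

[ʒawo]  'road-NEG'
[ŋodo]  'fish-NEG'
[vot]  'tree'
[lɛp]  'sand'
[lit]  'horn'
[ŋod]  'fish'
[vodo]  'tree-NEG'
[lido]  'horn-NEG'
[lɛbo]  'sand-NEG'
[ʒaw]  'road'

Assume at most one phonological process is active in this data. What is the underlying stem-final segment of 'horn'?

/t/

'horn' shows [d] ~ [t] at the end of the stem ([lido] vs [lit]).
But 'fish' keeps [d] in both environments ([ŋodo], [ŋod]), so there is no rule changing /d/ to [t] in isolation.
So /t/ is underlying, and a rule of intervocalic voicing — voiceless stops become voiced between vowels — gives [d].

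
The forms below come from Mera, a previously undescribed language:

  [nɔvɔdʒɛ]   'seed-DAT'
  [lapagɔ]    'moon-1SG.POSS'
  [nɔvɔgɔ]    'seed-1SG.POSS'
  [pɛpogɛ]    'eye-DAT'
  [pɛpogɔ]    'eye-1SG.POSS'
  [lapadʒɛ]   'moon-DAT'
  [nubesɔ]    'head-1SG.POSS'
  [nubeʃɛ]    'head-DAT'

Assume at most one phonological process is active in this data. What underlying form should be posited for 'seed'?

The stem for 'seed' ends in [g] in [nɔvɔgɔ] but [dʒ] in [nɔvɔdʒɛ].
But 'eye' keeps [g] in both environments ([pɛpogɔ], [pɛpogɛ]), so there is no rule changing /g/ to [dʒ] before the DAT suffix.
So /dʒ/ is underlying, and a rule of depalatalization — palato-alveolar /dʒ/ and /ʃ/ become [g] and [s] when no front vowel follows — gives [g].

/nɔvɔdʒ/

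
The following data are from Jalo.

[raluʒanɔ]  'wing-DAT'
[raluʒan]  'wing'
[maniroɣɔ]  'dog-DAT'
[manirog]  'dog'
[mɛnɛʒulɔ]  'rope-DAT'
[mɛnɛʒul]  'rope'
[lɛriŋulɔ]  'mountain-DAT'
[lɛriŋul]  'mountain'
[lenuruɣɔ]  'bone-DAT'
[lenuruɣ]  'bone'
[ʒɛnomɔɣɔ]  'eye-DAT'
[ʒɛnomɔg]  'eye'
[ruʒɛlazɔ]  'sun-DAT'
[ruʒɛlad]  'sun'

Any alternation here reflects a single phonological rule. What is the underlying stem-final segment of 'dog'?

In [maniroɣɔ] and [manirog] the final segment of 'dog' alternates: [ɣ] ~ [g].
If /ɣ/ were underlying and a rule turned it into [g] in isolation, 'bone' would also alternate; but it has [ɣ] in both [lenuruɣɔ] and [lenuruɣ].
The underlying segment must be /g/; voiced stops become fricatives between vowels, yielding [ɣ] there.

/g/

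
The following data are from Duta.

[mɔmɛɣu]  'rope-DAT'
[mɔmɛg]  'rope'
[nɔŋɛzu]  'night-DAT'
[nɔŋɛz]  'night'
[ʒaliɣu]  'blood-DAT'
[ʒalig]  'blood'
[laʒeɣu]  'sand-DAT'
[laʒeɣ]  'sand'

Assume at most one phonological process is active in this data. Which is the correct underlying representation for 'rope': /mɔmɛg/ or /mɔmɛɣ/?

/mɔmɛg/

In [mɔmɛɣu] and [mɔmɛg] the final segment of 'rope' alternates: [ɣ] ~ [g].
But 'sand' keeps [ɣ] in both environments ([laʒeɣu], [laʒeɣ]), so there is no rule changing /ɣ/ to [g] in isolation.
So /g/ is underlying, and a rule of intervocalic spirantization — voiced stops become fricatives between vowels — gives [ɣ].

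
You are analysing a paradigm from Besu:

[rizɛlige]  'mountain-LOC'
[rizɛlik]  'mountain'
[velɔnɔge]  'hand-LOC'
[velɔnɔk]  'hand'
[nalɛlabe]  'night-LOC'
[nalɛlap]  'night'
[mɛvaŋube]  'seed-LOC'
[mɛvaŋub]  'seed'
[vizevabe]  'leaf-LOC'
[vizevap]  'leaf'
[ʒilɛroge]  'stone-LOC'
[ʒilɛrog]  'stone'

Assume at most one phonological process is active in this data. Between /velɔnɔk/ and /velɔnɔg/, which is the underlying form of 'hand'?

/velɔnɔk/

In [velɔnɔge] and [velɔnɔk] the final segment of 'hand' alternates: [g] ~ [k].
If /g/ were underlying and a rule turned it into [k] in isolation, 'stone' would also alternate; but it has [g] in both [ʒilɛroge] and [ʒilɛrog].
Therefore /k/ is basic and [g] is derived by intervocalic voicing (voiceless stops become voiced between vowels).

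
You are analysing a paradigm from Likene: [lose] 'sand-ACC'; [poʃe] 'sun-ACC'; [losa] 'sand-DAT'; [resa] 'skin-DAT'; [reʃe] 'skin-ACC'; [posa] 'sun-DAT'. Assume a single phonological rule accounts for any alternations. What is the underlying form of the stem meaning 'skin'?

/reʃ/

'skin' shows [ʃ] ~ [s] at the end of the stem ([reʃe] vs [resa]).
But 'sand' keeps [s] in both environments ([lose], [losa]), so there is no rule changing /s/ to [ʃ] before the ACC suffix.
The alternation reflects depalatalization: palato-alveolar /ʃ/ becomes [s] when no front vowel follows. /ʃ/ is underlying.
Hence 'skin' is /reʃ/ underlyingly.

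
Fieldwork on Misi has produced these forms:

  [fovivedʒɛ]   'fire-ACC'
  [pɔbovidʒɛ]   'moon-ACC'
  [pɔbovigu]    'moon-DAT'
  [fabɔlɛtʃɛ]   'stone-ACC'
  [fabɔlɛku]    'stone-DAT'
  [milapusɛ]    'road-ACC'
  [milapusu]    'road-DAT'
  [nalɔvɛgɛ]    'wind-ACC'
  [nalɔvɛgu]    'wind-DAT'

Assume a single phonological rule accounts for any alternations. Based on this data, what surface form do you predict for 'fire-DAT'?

The root 'moon' surfaces as [pɔbovidʒɛ] and [pɔbovigu], with a stem-final [dʒ] ~ [g] alternation.
If /g/ were underlying and a rule turned it into [dʒ] before the ACC suffix, 'wind' would also alternate; but it has [g] in both [nalɔvɛgɛ] and [nalɔvɛgu].
The underlying segment must be /dʒ/; palato-alveolar /tʃ/ and /dʒ/ become [k] and [g] when no front vowel follows, yielding [g] there.
From [fovivedʒɛ] the stem 'fire' is /fovivedʒ/; when no front vowel follows this yields [fovivegu].

[fovivegu]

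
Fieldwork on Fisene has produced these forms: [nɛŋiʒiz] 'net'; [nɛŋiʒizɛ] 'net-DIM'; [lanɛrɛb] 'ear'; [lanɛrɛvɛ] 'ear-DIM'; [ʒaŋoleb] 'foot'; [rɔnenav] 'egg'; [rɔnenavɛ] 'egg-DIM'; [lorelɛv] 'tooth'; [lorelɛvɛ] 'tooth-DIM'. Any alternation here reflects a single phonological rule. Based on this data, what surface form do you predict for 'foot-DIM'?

In [lanɛrɛb] and [lanɛrɛvɛ] the final segment of 'ear' alternates: [b] ~ [v].
Compare 'egg', with invariant [v] in [rɔnenav] and [rɔnenavɛ]: an analysis with underlying /v/ and a rule producing [b] in isolation would wrongly predict alternation here too.
So /b/ is underlying, and a rule of intervocalic spirantization — voiced stops become fricatives between vowels — gives [v].
From [ʒaŋoleb] the stem 'foot' is /ʒaŋoleb/; between vowels this yields [ʒaŋolevɛ].

[ʒaŋolevɛ]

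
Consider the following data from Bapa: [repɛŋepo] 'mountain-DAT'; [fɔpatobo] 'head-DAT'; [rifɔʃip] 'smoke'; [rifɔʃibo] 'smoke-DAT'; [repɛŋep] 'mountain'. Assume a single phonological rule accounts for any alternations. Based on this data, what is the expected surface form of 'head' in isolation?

[fɔpatop]

In [rifɔʃibo] and [rifɔʃip] the final segment of 'smoke' alternates: [b] ~ [p].
But 'mountain' keeps [p] in both environments ([repɛŋepo], [repɛŋep]), so there is no rule changing /p/ to [b] before the DAT suffix.
So /b/ is underlying, and a rule of word-final obstruent devoicing — voiced obstruents become voiceless word-finally — gives [p].
The one attested form of 'head', [fɔpatobo], shows underlying /fɔpatob/. Applying the same rule word-finally gives [fɔpatop].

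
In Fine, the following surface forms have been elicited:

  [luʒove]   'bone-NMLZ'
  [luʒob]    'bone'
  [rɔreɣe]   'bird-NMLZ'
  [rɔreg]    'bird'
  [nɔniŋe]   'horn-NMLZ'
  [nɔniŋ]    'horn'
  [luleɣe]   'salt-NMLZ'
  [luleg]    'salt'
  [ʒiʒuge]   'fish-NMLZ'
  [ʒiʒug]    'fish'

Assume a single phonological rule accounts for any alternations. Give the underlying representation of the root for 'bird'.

/rɔreɣ/

In [rɔreɣe] and [rɔreg] the final segment of 'bird' alternates: [ɣ] ~ [g].
Compare 'fish', with invariant [g] in [ʒiʒuge] and [ʒiʒug]: an analysis with underlying /g/ and a rule producing [ɣ] before the NMLZ suffix would wrongly predict alternation here too.
Therefore /ɣ/ is basic and [g] is derived by word-final hardening (voiced fricatives become stops word-finally).
Hence 'bird' is /rɔreɣ/ underlyingly.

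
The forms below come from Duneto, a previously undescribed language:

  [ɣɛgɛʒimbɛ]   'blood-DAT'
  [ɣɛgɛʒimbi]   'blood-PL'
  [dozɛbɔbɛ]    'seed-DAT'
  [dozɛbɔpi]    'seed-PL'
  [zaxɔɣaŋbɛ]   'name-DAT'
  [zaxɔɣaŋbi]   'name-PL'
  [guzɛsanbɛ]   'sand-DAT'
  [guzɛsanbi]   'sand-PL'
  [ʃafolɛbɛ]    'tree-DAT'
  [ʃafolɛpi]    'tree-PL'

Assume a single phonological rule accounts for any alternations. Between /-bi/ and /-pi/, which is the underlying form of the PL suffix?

The PL morpheme has two allomorphs, [-bi] and [-pi].
By contrast the DAT suffix keeps its initial [b] throughout — that segment must be underlying.
The PL suffix is therefore /-pi/ underlyingly, with post-nasal voicing: voiceless stops become voiced after a nasal.

/-pi/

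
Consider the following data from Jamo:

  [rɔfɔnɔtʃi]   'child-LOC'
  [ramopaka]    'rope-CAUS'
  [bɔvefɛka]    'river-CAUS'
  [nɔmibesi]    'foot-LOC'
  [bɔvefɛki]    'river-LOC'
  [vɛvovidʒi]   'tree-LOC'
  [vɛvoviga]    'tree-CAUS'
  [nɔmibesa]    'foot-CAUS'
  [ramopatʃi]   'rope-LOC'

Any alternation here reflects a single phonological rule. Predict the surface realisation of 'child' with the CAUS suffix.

The root 'rope' surfaces as [ramopaka] and [ramopatʃi], with a stem-final [k] ~ [tʃ] alternation.
Compare 'river', with invariant [k] in [bɔvefɛka] and [bɔvefɛki]: an analysis with underlying /k/ and a rule producing [tʃ] before the LOC suffix would wrongly predict alternation here too.
So /tʃ/ is underlying, and a rule of depalatalization — palato-alveolar /tʃ/ and /dʒ/ become [k] and [g] when no front vowel follows — gives [k].
From [rɔfɔnɔtʃi] the stem 'child' is /rɔfɔnɔtʃ/; when no front vowel follows this yields [rɔfɔnɔka].

[rɔfɔnɔka]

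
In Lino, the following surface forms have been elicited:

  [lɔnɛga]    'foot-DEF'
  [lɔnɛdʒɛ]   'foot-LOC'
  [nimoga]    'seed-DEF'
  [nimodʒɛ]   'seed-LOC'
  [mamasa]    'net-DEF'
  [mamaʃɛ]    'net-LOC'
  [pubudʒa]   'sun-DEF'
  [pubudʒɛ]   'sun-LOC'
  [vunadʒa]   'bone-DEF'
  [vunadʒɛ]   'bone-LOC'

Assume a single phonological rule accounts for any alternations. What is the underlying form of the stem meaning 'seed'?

/nimog/

The stem for 'seed' ends in [g] in [nimoga] but [dʒ] in [nimodʒɛ].
Compare 'bone', with invariant [dʒ] in [vunadʒa] and [vunadʒɛ]: an analysis with underlying /dʒ/ and a rule producing [g] before the DEF suffix would wrongly predict alternation here too.
Therefore /g/ is basic and [dʒ] is derived by palatalization before a front vowel (/g/ and /s/ become palato-alveolar [dʒ] and [ʃ] before a front vowel).
So 'seed' = /nimog/.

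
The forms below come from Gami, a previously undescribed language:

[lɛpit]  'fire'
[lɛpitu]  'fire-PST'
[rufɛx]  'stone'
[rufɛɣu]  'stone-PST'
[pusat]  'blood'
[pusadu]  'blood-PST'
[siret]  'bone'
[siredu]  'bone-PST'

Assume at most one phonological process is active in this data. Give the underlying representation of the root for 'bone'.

/sired/

The stem for 'bone' ends in [t] in [siret] but [d] in [siredu].
But 'fire' keeps [t] in both environments ([lɛpit], [lɛpitu]), so there is no rule changing /t/ to [d] before the PST suffix.
Therefore /d/ is basic and [t] is derived by word-final obstruent devoicing (voiced obstruents become voiceless word-finally).
Hence 'bone' is /sired/ underlyingly.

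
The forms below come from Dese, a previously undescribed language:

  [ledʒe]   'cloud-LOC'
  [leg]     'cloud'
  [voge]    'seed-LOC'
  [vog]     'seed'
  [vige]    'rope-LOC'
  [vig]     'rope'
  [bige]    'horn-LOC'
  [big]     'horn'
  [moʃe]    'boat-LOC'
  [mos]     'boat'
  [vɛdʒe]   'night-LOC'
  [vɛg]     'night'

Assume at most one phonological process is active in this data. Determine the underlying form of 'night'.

The root 'night' surfaces as [vɛdʒe] and [vɛg], with a stem-final [dʒ] ~ [g] alternation.
But 'horn' keeps [g] in both environments ([bige], [big]), so there is no rule changing /g/ to [dʒ] before the LOC suffix.
So /dʒ/ is underlying, and a rule of depalatalization — palato-alveolar /dʒ/ and /ʃ/ become [g] and [s] when no front vowel follows — gives [g].

/vɛdʒ/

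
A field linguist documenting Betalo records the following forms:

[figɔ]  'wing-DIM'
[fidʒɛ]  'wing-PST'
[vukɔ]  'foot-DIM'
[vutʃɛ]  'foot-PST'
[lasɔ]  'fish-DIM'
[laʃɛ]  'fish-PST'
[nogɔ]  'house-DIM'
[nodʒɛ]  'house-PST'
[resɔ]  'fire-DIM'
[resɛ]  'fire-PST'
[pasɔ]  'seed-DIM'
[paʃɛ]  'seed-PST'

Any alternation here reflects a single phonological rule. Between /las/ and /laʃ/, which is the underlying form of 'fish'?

/laʃ/

In [lasɔ] and [laʃɛ] the final segment of 'fish' alternates: [s] ~ [ʃ].
Compare 'fire', with invariant [s] in [resɔ] and [resɛ]: an analysis with underlying /s/ and a rule producing [ʃ] before the PST suffix would wrongly predict alternation here too.
The underlying segment must be /ʃ/; palato-alveolar /tʃ/, /dʒ/ and /ʃ/ become [k], [g] and [s] when no front vowel follows, yielding [s] there.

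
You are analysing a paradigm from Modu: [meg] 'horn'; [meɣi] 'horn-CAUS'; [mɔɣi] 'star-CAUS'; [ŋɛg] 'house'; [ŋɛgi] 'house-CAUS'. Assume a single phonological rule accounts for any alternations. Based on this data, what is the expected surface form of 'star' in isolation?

[mɔg]

The root 'horn' surfaces as [meg] and [meɣi], with a stem-final [g] ~ [ɣ] alternation.
The stem 'house' ([ŋɛg], [ŋɛgi]) shows [g] unchanged in both environments, so [g] cannot be basic with [ɣ] derived before the CAUS suffix.
So /ɣ/ is underlying, and a rule of word-final hardening — voiced fricatives become stops word-finally — gives [g].
From [mɔɣi] the stem 'star' is /mɔɣ/; word-finally this yields [mɔg].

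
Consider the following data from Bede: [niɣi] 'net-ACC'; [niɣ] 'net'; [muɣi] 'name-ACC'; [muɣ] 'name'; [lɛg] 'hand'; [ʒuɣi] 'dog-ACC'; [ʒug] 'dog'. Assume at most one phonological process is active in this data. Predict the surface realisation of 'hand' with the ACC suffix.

[lɛɣi]

The stem for 'dog' ends in [ɣ] in [ʒuɣi] but [g] in [ʒug].
If /ɣ/ were underlying and a rule turned it into [g] in isolation, 'name' would also alternate; but it has [ɣ] in both [muɣi] and [muɣ].
Therefore /g/ is basic and [ɣ] is derived by intervocalic spirantization (voiced stops become fricatives between vowels).
From [lɛg] the stem 'hand' is /lɛg/; between vowels this yields [lɛɣi].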